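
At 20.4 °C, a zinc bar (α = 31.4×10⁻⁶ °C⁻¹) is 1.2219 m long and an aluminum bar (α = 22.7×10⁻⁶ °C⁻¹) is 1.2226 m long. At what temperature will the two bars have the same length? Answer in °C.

Equal length when α₁L₁ΔT − α₂L₂ΔT = L₂ − L₁ = 7.00×10⁻⁴ m
α₁L₁ = 3.836766×10⁻⁵, α₂L₂ = 2.775302×10⁻⁵ → Δ(αL) = 1.061464×10⁻⁵ m/K
ΔT = 7.00×10⁻⁴ / 1.061464×10⁻⁵ = 65.9467 K, so T = 20.4 + 65.9467 = 86.3467 °C

T = 86.35 °C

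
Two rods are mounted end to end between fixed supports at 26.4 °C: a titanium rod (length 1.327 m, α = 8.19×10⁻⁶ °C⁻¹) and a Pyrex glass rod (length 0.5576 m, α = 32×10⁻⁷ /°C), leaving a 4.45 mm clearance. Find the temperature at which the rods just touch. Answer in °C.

α₁L₁ = 1.086813×10⁻⁵ m/K, α₂L₂ = 1.78432×10⁻⁶ m/K → total 1.265245×10⁻⁵ m/K
ΔT = g/(α₁L₁+α₂L₂) = 4.45×10⁻³ / 1.265245×10⁻⁵ = 351.71 K
T = 26.4 + 351.71 = 378.11 °C

T = 378 °C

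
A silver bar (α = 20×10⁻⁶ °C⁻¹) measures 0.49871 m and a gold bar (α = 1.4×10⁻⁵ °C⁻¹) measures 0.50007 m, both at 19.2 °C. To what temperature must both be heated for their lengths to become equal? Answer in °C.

Equal length when α₁L₁ΔT − α₂L₂ΔT = L₂ − L₁ = 1.36×10⁻³ m
α₁L₁ = 9.9742×10⁻⁶, α₂L₂ = 7.00098×10⁻⁶ → Δ(αL) = 2.97322×10⁻⁶ m/K
ΔT = 1.36×10⁻³ / 2.97322×10⁻⁶ = 457.417 K, so T = 19.2 + 457.417 = 476.617 °C

T = 476.6 °C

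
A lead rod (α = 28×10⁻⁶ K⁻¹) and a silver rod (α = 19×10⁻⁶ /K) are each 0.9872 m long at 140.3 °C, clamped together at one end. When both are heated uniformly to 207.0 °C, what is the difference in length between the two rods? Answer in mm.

ΔT = 66.7 K
lead: ΔL = 28×10⁻⁶ × 0.9872 m × 66.7 = 1.8437×10⁻³ m = 1.8437 mm
silver: ΔL = 19×10⁻⁶ × 0.9872 m × 66.7 = 1.2511×10⁻³ m = 1.2511 mm
difference = 1.8437 − 1.2511 = 0.5926 mm

0.593 mm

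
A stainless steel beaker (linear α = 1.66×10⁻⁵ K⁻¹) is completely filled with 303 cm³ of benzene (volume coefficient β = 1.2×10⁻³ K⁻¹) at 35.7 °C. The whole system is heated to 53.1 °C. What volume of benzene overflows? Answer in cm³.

6.06 cm³

The beaker also expands: β_container ≈ 3α = 4.98×10⁻⁵ /K
Net overflow = V₀(β_liq − 3α_cont)ΔT
β − 3α = 1.20×10⁻³ − 4.98×10⁻⁵ = 1.1502×10⁻³ /K; ΔT = 17.4 K
ΔV = 303 × 1.1502×10⁻³ × 17.4 = 6.06 cm³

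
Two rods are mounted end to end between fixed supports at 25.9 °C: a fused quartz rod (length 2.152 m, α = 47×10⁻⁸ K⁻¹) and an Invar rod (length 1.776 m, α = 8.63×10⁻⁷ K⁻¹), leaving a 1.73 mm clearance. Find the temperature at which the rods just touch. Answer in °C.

α₁L₁ = 1.01144×10⁻⁶ m/K, α₂L₂ = 1.532688×10⁻⁶ m/K → total 2.544128×10⁻⁶ m/K
ΔT = g/(α₁L₁+α₂L₂) = 1.73×10⁻³ / 2.544128×10⁻⁶ = 680.00 K
T = 25.9 + 680.00 = 705.90 °C

T = 706 °C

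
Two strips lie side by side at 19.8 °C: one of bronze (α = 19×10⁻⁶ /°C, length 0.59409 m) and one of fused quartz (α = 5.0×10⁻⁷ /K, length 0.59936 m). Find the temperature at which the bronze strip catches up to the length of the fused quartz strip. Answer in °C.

L₁(1 + α₁ΔT) = L₂(1 + α₂ΔT) ⇒ ΔT = (L₂ − L₁)/(α₁L₁ − α₂L₂)
L₂ − L₁ = 0.59936 − 0.59409 = 5.27×10⁻³ m
α₁L₁ − α₂L₂ = 19×10⁻⁶×0.59409 − 5.0×10⁻⁷×0.59936 = 1.098803×10⁻⁵ m/K
ΔT = 5.27×10⁻³ / 1.098803×10⁻⁵ = 479.613 K
T = 19.8 + 479.613 = 499.413 °C

T = 499.4 °C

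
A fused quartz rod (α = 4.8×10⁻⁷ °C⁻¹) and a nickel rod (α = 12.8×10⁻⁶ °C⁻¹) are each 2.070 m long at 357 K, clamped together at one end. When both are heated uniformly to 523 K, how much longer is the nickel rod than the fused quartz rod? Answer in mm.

4.23 mm

ΔT = 166 K
fused quartz: ΔL = 4.8×10⁻⁷ × 2.070 m × 166 = 1.6494×10⁻⁴ m = 0.16494 mm
nickel: ΔL = 12.8×10⁻⁶ × 2.070 m × 166 = 4.3983×10⁻³ m = 4.3983 mm
difference = 4.3983 − 0.16494 = 4.23336 mm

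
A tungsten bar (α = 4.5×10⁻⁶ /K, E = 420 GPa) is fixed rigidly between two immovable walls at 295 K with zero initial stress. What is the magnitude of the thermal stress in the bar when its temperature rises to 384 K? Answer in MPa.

σ = 168 MPa

Fully constrained: the free strain ε = αΔT is blocked, so σ = Eε = EαΔT.
|ΔT| = 89 K
σ = 420×10⁹ × 4.5×10⁻⁶ × 89 = 1.68×10⁸ Pa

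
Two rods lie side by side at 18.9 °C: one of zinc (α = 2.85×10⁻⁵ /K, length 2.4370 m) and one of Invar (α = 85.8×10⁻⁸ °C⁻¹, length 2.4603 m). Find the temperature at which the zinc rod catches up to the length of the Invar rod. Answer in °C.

L₁(1 + α₁ΔT) = L₂(1 + α₂ΔT) ⇒ ΔT = (L₂ − L₁)/(α₁L₁ − α₂L₂)
L₂ − L₁ = 2.4603 − 2.4370 = 2.33×10⁻² m
α₁L₁ − α₂L₂ = 2.85×10⁻⁵×2.4370 − 85.8×10⁻⁸×2.4603 = 6.73435626×10⁻⁵ m/K
ΔT = 2.33×10⁻² / 6.73435626×10⁻⁵ = 345.987 K
T = 18.9 + 345.987 = 364.887 °C

T = 364.9 °C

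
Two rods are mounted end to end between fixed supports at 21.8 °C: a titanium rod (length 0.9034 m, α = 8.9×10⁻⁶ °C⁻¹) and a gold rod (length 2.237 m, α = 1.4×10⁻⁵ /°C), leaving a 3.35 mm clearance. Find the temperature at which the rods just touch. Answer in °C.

T = 107 °C

α₁L₁ = 8.04026×10⁻⁶ m/K, α₂L₂ = 3.1318×10⁻⁵ m/K → total 3.935826×10⁻⁵ m/K
ΔT = g/(α₁L₁+α₂L₂) = 3.35×10⁻³ / 3.935826×10⁻⁵ = 85.12 K
T = 21.8 + 85.12 = 106.92 °C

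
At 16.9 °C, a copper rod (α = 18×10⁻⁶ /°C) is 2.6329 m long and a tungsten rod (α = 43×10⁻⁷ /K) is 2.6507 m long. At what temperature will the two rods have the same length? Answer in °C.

L₁(1 + α₁ΔT) = L₂(1 + α₂ΔT) ⇒ ΔT = (L₂ − L₁)/(α₁L₁ − α₂L₂)
L₂ − L₁ = 2.6507 − 2.6329 = 1.78×10⁻² m
α₁L₁ − α₂L₂ = 18×10⁻⁶×2.6329 − 43×10⁻⁷×2.6507 = 3.599419×10⁻⁵ m/K
ΔT = 1.78×10⁻² / 3.599419×10⁻⁵ = 494.524 K
T = 16.9 + 494.524 = 511.424 °C

T = 511.4 °C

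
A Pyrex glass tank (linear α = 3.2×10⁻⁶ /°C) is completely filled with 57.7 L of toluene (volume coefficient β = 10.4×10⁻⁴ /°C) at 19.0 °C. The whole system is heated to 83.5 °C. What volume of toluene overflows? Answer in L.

3.83 L

The tank also expands: β_container ≈ 3α = 9.6×10⁻⁶ /K
Net overflow = V₀(β_liq − 3α_cont)ΔT
β − 3α = 1.04×10⁻³ − 9.6×10⁻⁶ = 1.0304×10⁻³ /K; ΔT = 64.5 K
ΔV = 57.7 × 1.0304×10⁻³ × 64.5 = 3.83 L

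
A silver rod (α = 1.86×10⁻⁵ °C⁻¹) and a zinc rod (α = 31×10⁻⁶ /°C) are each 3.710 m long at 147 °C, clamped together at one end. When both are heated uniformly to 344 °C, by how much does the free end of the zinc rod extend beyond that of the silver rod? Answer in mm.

9.06 mm

ΔT = 197 K
silver: ΔL = 1.86×10⁻⁵ × 3.710 m × 197 = 1.3594×10⁻² m = 13.594 mm
zinc: ΔL = 31×10⁻⁶ × 3.710 m × 197 = 2.2657×10⁻² m = 22.657 mm
difference = 22.657 − 13.594 = 9.063 mm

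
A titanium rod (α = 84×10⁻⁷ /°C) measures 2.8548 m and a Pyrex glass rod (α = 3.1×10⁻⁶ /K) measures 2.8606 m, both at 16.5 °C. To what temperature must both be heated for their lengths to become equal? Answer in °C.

T = 400.3 °C

Equal length when α₁L₁ΔT − α₂L₂ΔT = L₂ − L₁ = 5.80×10⁻³ m
α₁L₁ = 2.398032×10⁻⁵, α₂L₂ = 8.86786×10⁻⁶ → Δ(αL) = 1.511246×10⁻⁵ m/K
ΔT = 5.80×10⁻³ / 1.511246×10⁻⁵ = 383.789 K, so T = 16.5 + 383.789 = 400.289 °C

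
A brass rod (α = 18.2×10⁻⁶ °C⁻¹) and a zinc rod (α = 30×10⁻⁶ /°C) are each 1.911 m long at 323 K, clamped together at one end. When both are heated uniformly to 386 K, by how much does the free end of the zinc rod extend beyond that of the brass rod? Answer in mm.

1.42 mm

ΔT = 63 K
brass: ΔL = 18.2×10⁻⁶ × 1.911 m × 63 = 2.1912×10⁻³ m = 2.1912 mm
zinc: ΔL = 30×10⁻⁶ × 1.911 m × 63 = 3.6118×10⁻³ m = 3.6118 mm
difference = 3.6118 − 2.1912 = 1.4206 mm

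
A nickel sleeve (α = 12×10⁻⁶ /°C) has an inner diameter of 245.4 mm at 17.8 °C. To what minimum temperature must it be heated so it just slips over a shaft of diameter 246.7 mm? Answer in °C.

T = 459 °C

Required Δd = 246.7 − 245.4 = 1.3 mm
Δd = αd₀ΔT ⇒ ΔT = Δd/(αd₀) = 1.3 / (12×10⁻⁶ × 245.4) = 441.46 K
T_min = 17.8 + 441.46 = 459.26 °C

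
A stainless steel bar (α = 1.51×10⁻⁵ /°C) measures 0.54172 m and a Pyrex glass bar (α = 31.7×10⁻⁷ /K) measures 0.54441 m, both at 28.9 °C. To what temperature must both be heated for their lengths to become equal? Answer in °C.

L₁(1 + α₁ΔT) = L₂(1 + α₂ΔT) ⇒ ΔT = (L₂ − L₁)/(α₁L₁ − α₂L₂)
L₂ − L₁ = 0.54441 − 0.54172 = 2.69×10⁻³ m
α₁L₁ − α₂L₂ = 1.51×10⁻⁵×0.54172 − 31.7×10⁻⁷×0.54441 = 6.4541923×10⁻⁶ m/K
ΔT = 2.69×10⁻³ / 6.4541923×10⁻⁶ = 416.783 K
T = 28.9 + 416.783 = 445.683 °C

T = 445.7 °C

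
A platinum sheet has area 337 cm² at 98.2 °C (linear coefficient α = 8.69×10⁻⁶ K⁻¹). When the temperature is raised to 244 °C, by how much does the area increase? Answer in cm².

ΔA = 0.854 cm²

Area coefficient ≈ 2α; |ΔT| = 145.8 K
ΔA = 2αA₀ΔT = 2(8.69×10⁻⁶)(337)(145.8) = 0.854 cm²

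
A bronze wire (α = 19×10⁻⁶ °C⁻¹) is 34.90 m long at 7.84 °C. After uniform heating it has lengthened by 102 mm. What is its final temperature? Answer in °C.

T = 162 °C

ΔL = αL₀ΔT ⇒ ΔT = ΔL / (αL₀)
ΔT = 102×10⁻³ m / (19×10⁻⁶ × 34.90 m) = 153.82 K
T = 7.84 + 153.82 = 161.66 °C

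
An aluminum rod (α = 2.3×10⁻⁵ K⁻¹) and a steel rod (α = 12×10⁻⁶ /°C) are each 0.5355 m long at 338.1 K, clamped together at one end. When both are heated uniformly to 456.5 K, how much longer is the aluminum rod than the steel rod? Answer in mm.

0.697 mm

ΔT = 118.4 K
aluminum: ΔL = 2.3×10⁻⁵ × 0.5355 m × 118.4 = 1.4583×10⁻³ m = 1.4583 mm
steel: ΔL = 12×10⁻⁶ × 0.5355 m × 118.4 = 7.6084×10⁻⁴ m = 0.76084 mm
difference = 1.4583 − 0.76084 = 0.69746 mm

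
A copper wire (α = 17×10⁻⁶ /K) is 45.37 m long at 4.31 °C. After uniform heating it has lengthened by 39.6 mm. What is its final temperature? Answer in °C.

T = 55.7 °C

ΔL = αL₀ΔT ⇒ ΔT = ΔL / (αL₀)
ΔT = 39.6×10⁻³ m / (17×10⁻⁶ × 45.37 m) = 51.343 K
T = 4.31 + 51.343 = 55.653 °C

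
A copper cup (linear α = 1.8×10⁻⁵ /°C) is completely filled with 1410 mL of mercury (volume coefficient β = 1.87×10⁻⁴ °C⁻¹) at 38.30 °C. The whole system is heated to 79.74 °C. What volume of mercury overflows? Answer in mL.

7.77 mL

The cup also expands: β_container ≈ 3α = 5.4×10⁻⁵ /K
Net overflow = V₀(β_liq − 3α_cont)ΔT
β − 3α = 1.87×10⁻⁴ − 5.4×10⁻⁵ = 1.33×10⁻⁴ /K; ΔT = 41.44 K
ΔV = 1410 × 1.33×10⁻⁴ × 41.44 = 7.77 mL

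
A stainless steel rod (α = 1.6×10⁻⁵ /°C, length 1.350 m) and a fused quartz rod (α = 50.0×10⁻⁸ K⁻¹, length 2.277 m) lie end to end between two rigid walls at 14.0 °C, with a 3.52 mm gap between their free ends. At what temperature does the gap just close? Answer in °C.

Gap closes when ΔL₁ + ΔL₂ = 3.52 mm = 3.52×10⁻³ m
(α₁L₁ + α₂L₂)ΔT = g
α₁L₁ + α₂L₂ = 1.6×10⁻⁵×1.350 + 50.0×10⁻⁸×2.277 = 2.27385×10⁻⁵ m/K
ΔT = 3.52×10⁻³ / 2.27385×10⁻⁵ = 154.80 K
T = 14.0 + 154.80 = 168.80 °C

T = 169 °C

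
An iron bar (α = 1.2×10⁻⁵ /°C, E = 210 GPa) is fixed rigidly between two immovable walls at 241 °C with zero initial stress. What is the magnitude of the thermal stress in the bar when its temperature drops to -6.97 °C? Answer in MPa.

σ = 625 MPa

Fully constrained: the free strain ε = αΔT is blocked, so σ = Eε = EαΔT.
|ΔT| = 247.97 K
σ = 210×10⁹ × 1.2×10⁻⁵ × 247.97 = 6.25×10⁸ Pa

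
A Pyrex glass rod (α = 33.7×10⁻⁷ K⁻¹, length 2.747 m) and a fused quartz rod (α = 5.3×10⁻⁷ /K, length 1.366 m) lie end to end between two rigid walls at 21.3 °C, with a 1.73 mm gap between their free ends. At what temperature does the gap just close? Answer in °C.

α₁L₁ = 9.25739×10⁻⁶ m/K, α₂L₂ = 7.2398×10⁻⁷ m/K → total 9.98137×10⁻⁶ m/K
ΔT = g/(α₁L₁+α₂L₂) = 1.73×10⁻³ / 9.98137×10⁻⁶ = 173.32 K
T = 21.3 + 173.32 = 194.62 °C

T = 195 °C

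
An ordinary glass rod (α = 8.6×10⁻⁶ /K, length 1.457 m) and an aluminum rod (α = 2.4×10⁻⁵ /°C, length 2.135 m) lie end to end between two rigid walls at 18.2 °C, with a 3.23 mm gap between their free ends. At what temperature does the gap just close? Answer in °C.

α₁L₁ = 1.25302×10⁻⁵ m/K, α₂L₂ = 5.124×10⁻⁵ m/K → total 6.37702×10⁻⁵ m/K
ΔT = g/(α₁L₁+α₂L₂) = 3.23×10⁻³ / 6.37702×10⁻⁵ = 50.651 K
T = 18.2 + 50.651 = 68.851 °C

T = 68.9 °C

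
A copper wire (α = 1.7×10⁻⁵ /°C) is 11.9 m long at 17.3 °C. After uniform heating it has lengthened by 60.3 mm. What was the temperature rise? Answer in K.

ΔT = 298 K

ΔL = αL₀ΔT ⇒ ΔT = ΔL / (αL₀)
ΔT = 60.3×10⁻³ m / (1.7×10⁻⁵ × 11.9 m) = 298.07 K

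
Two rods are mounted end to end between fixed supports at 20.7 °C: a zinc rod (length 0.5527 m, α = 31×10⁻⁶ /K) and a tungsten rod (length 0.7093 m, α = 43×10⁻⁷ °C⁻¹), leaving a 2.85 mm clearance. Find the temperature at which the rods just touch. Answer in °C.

Gap closes when ΔL₁ + ΔL₂ = 2.85 mm = 2.85×10⁻³ m
(α₁L₁ + α₂L₂)ΔT = g
α₁L₁ + α₂L₂ = 31×10⁻⁶×0.5527 + 43×10⁻⁷×0.7093 = 2.018369×10⁻⁵ m/K
ΔT = 2.85×10⁻³ / 2.018369×10⁻⁵ = 141.20 K
T = 20.7 + 141.20 = 161.90 °C

T = 162 °C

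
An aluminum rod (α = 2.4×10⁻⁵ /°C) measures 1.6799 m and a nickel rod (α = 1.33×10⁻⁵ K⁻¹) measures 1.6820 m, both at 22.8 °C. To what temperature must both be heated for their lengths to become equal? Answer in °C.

T = 139.8 °C

L₁(1 + α₁ΔT) = L₂(1 + α₂ΔT) ⇒ ΔT = (L₂ − L₁)/(α₁L₁ − α₂L₂)
L₂ − L₁ = 1.6820 − 1.6799 = 2.10×10⁻³ m
α₁L₁ − α₂L₂ = 2.4×10⁻⁵×1.6799 − 1.33×10⁻⁵×1.6820 = 1.7947×10⁻⁵ m/K
ΔT = 2.10×10⁻³ / 1.7947×10⁻⁵ = 117.011 K
T = 22.8 + 117.011 = 139.811 °C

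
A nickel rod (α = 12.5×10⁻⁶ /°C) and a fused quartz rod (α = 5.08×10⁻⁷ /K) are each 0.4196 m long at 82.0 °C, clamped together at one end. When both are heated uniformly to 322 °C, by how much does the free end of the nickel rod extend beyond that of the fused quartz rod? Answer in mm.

ΔT = 240.0 K
nickel: ΔL = 12.5×10⁻⁶ × 0.4196 m × 240.0 = 1.2588×10⁻³ m = 1.2588 mm
fused quartz: ΔL = 5.08×10⁻⁷ × 0.4196 m × 240.0 = 5.1158×10⁻⁵ m = 0.051158 mm
difference = 1.2588 − 0.051158 = 1.207642 mm

1.21 mm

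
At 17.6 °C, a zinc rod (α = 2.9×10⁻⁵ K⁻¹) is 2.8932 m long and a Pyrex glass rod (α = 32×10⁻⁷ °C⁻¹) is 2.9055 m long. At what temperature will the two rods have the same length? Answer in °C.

L₁(1 + α₁ΔT) = L₂(1 + α₂ΔT) ⇒ ΔT = (L₂ − L₁)/(α₁L₁ − α₂L₂)
L₂ − L₁ = 2.9055 − 2.8932 = 1.23×10⁻² m
α₁L₁ − α₂L₂ = 2.9×10⁻⁵×2.8932 − 32×10⁻⁷×2.9055 = 7.46052×10⁻⁵ m/K
ΔT = 1.23×10⁻² / 7.46052×10⁻⁵ = 164.868 K
T = 17.6 + 164.868 = 182.468 °C

T = 182.5 °C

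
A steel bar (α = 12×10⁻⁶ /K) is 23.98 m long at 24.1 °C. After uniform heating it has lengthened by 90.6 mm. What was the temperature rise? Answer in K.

ΔL = αL₀ΔT ⇒ ΔT = ΔL / (αL₀)
ΔT = 90.6×10⁻³ m / (12×10⁻⁶ × 23.98 m) = 314.85 K

ΔT = 315 K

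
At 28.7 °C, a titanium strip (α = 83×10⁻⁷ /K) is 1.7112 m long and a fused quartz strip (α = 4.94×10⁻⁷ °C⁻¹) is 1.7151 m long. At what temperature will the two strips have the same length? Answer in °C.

T = 320.7 °C

Equal length when α₁L₁ΔT − α₂L₂ΔT = L₂ − L₁ = 3.90×10⁻³ m
α₁L₁ = 1.420296×10⁻⁵, α₂L₂ = 8.472594×10⁻⁷ → Δ(αL) = 1.33557006×10⁻⁵ m/K
ΔT = 3.90×10⁻³ / 1.33557006×10⁻⁵ = 292.010 K, so T = 28.7 + 292.010 = 320.710 °C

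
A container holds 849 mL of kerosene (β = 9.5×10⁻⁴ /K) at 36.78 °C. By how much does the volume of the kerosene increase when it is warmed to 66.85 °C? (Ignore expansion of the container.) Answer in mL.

ΔV = 24.3 mL

|ΔT| = |66.85 − 36.78| = 30.07 K
ΔV = βV₀ΔT = (9.5×10⁻⁴)(849)(30.07) = 24.3 mL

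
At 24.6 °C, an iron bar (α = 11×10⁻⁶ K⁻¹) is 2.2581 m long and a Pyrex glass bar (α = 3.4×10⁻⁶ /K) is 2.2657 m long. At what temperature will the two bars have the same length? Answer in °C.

T = 468.1 °C

Equal length when α₁L₁ΔT − α₂L₂ΔT = L₂ − L₁ = 7.60×10⁻³ m
α₁L₁ = 2.48391×10⁻⁵, α₂L₂ = 7.70338×10⁻⁶ → Δ(αL) = 1.713572×10⁻⁵ m/K
ΔT = 7.60×10⁻³ / 1.713572×10⁻⁵ = 443.518 K, so T = 24.6 + 443.518 = 468.118 °C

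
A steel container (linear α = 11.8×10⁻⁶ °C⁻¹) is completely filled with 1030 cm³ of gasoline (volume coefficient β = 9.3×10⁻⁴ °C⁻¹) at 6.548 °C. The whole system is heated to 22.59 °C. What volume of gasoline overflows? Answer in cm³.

14.8 cm³

The container also expands: β_container ≈ 3α = 3.54×10⁻⁵ /K
Net overflow = V₀(β_liq − 3α_cont)ΔT
β − 3α = 9.30×10⁻⁴ − 3.54×10⁻⁵ = 8.946×10⁻⁴ /K; ΔT = 16.042 K
ΔV = 1030 × 8.946×10⁻⁴ × 16.042 = 14.8 cm³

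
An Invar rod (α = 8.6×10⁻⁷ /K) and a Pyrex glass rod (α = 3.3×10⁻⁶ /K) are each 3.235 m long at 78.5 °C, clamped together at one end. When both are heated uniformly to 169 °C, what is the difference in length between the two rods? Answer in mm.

0.714 mm

ΔT = 90.5 K
Invar: ΔL = 8.6×10⁻⁷ × 3.235 m × 90.5 = 2.5178×10⁻⁴ m = 0.25178 mm
Pyrex glass: ΔL = 3.3×10⁻⁶ × 3.235 m × 90.5 = 9.6613×10⁻⁴ m = 0.96613 mm
difference = 0.96613 − 0.25178 = 0.71435 mm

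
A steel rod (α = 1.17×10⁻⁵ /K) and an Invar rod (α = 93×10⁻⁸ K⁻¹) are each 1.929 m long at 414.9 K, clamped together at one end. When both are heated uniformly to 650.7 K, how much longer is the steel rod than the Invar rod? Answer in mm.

4.90 mm

ΔT = 235.8 K
steel: ΔL = 1.17×10⁻⁵ × 1.929 m × 235.8 = 5.3218×10⁻³ m = 5.3218 mm
Invar: ΔL = 93×10⁻⁸ × 1.929 m × 235.8 = 4.2302×10⁻⁴ m = 0.42302 mm
difference = 5.3218 − 0.42302 = 4.89878 mm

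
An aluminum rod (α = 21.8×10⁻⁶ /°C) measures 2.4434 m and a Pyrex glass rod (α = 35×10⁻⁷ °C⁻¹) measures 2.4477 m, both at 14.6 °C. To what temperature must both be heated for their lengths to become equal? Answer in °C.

Equal length when α₁L₁ΔT − α₂L₂ΔT = L₂ − L₁ = 4.30×10⁻³ m
α₁L₁ = 5.326612×10⁻⁵, α₂L₂ = 8.56695×10⁻⁶ → Δ(αL) = 4.469917×10⁻⁵ m/K
ΔT = 4.30×10⁻³ / 4.469917×10⁻⁵ = 96.199 K, so T = 14.6 + 96.199 = 110.799 °C

T = 110.8 °C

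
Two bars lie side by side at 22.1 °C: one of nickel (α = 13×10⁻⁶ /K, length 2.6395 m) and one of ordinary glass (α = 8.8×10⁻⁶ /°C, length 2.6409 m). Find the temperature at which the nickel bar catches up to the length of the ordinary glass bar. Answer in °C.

T = 148.5 °C

Equal length when α₁L₁ΔT − α₂L₂ΔT = L₂ − L₁ = 1.40×10⁻³ m
α₁L₁ = 3.43135×10⁻⁵, α₂L₂ = 2.323992×10⁻⁵ → Δ(αL) = 1.107358×10⁻⁵ m/K
ΔT = 1.40×10⁻³ / 1.107358×10⁻⁵ = 126.427 K, so T = 22.1 + 126.427 = 148.527 °C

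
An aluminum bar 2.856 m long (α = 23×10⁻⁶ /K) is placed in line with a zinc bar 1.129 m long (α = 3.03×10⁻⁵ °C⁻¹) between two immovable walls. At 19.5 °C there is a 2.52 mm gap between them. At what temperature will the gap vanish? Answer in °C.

T = 44.7 °C

α₁L₁ = 6.5688×10⁻⁵ m/K, α₂L₂ = 3.42087×10⁻⁵ m/K → total 9.98967×10⁻⁵ m/K
ΔT = g/(α₁L₁+α₂L₂) = 2.52×10⁻³ / 9.98967×10⁻⁵ = 25.226 K
T = 19.5 + 25.226 = 44.726 °C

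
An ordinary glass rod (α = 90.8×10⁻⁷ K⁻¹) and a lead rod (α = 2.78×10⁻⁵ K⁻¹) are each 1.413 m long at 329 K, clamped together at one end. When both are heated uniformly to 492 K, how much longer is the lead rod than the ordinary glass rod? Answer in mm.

4.31 mm

ΔT = 163 K
ordinary glass: ΔL = 90.8×10⁻⁷ × 1.413 m × 163 = 2.0913×10⁻³ m = 2.0913 mm
lead: ΔL = 2.78×10⁻⁵ × 1.413 m × 163 = 6.4029×10⁻³ m = 6.4029 mm
difference = 6.4029 − 2.0913 = 4.3116 mm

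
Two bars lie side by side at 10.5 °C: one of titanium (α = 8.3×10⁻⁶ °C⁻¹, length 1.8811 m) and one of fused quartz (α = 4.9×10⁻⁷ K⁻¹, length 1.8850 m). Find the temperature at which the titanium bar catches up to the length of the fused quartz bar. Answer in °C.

T = 276.0 °C

L₁(1 + α₁ΔT) = L₂(1 + α₂ΔT) ⇒ ΔT = (L₂ − L₁)/(α₁L₁ − α₂L₂)
L₂ − L₁ = 1.8850 − 1.8811 = 3.90×10⁻³ m
α₁L₁ − α₂L₂ = 8.3×10⁻⁶×1.8811 − 4.9×10⁻⁷×1.8850 = 1.468948×10⁻⁵ m/K
ΔT = 3.90×10⁻³ / 1.468948×10⁻⁵ = 265.496 K
T = 10.5 + 265.496 = 275.996 °C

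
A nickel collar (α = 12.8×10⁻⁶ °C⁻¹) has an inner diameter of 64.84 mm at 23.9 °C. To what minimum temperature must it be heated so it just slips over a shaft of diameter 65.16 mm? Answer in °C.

T = 409 °C

Required Δd = 65.16 − 64.84 = 0.32 mm
Δd = αd₀ΔT ⇒ ΔT = Δd/(αd₀) = 0.32 / (12.8×10⁻⁶ × 64.84) = 385.56 K
T_min = 23.9 + 385.56 = 409.46 °C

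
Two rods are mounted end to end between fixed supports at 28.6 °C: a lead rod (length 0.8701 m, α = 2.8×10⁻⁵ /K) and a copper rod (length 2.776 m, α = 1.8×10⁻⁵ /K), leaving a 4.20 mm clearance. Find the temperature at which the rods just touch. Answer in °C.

α₁L₁ = 2.43628×10⁻⁵ m/K, α₂L₂ = 4.9968×10⁻⁵ m/K → total 7.43308×10⁻⁵ m/K
ΔT = g/(α₁L₁+α₂L₂) = 4.20×10⁻³ / 7.43308×10⁻⁵ = 56.504 K
T = 28.6 + 56.504 = 85.104 °C

T = 85.1 °C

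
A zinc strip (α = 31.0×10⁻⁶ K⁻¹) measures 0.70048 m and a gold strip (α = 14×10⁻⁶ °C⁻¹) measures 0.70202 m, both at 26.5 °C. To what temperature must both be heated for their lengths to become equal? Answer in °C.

T = 156.1 °C

L₁(1 + α₁ΔT) = L₂(1 + α₂ΔT) ⇒ ΔT = (L₂ − L₁)/(α₁L₁ − α₂L₂)
L₂ − L₁ = 0.70202 − 0.70048 = 1.54×10⁻³ m
α₁L₁ − α₂L₂ = 31.0×10⁻⁶×0.70048 − 14×10⁻⁶×0.70202 = 1.18866×10⁻⁵ m/K
ΔT = 1.54×10⁻³ / 1.18866×10⁻⁵ = 129.558 K
T = 26.5 + 129.558 = 156.058 °C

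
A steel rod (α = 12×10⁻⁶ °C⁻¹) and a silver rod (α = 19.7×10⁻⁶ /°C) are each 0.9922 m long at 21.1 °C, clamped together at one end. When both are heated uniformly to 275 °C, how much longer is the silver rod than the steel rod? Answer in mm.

ΔT = 253.9 K
steel: ΔL = 12×10⁻⁶ × 0.9922 m × 253.9 = 3.0230×10⁻³ m = 3.0230 mm
silver: ΔL = 19.7×10⁻⁶ × 0.9922 m × 253.9 = 4.9628×10⁻³ m = 4.9628 mm
difference = 4.9628 − 3.0230 = 1.9398 mm

1.94 mm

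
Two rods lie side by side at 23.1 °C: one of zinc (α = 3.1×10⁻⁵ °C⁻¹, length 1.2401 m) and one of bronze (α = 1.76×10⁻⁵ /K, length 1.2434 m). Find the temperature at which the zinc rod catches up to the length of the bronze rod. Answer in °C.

T = 222.4 °C

Equal length when α₁L₁ΔT − α₂L₂ΔT = L₂ − L₁ = 3.30×10⁻³ m
α₁L₁ = 3.84431×10⁻⁵, α₂L₂ = 2.188384×10⁻⁵ → Δ(αL) = 1.655926×10⁻⁵ m/K
ΔT = 3.30×10⁻³ / 1.655926×10⁻⁵ = 199.284 K, so T = 23.1 + 199.284 = 222.384 °C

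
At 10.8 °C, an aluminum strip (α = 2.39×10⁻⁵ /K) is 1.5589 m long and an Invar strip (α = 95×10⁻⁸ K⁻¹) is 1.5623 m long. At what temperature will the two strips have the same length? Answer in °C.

L₁(1 + α₁ΔT) = L₂(1 + α₂ΔT) ⇒ ΔT = (L₂ − L₁)/(α₁L₁ − α₂L₂)
L₂ − L₁ = 1.5623 − 1.5589 = 3.40×10⁻³ m
α₁L₁ − α₂L₂ = 2.39×10⁻⁵×1.5589 − 95×10⁻⁸×1.5623 = 3.5773525×10⁻⁵ m/K
ΔT = 3.40×10⁻³ / 3.5773525×10⁻⁵ = 95.042 K
T = 10.8 + 95.042 = 105.842 °C

T = 105.8 °C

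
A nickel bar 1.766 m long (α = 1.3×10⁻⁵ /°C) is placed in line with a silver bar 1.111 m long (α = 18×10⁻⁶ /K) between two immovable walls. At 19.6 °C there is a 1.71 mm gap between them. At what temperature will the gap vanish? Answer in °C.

α₁L₁ = 2.2958×10⁻⁵ m/K, α₂L₂ = 1.9998×10⁻⁵ m/K → total 4.2956×10⁻⁵ m/K
ΔT = g/(α₁L₁+α₂L₂) = 1.71×10⁻³ / 4.2956×10⁻⁵ = 39.808 K
T = 19.6 + 39.808 = 59.408 °C

T = 59.4 °C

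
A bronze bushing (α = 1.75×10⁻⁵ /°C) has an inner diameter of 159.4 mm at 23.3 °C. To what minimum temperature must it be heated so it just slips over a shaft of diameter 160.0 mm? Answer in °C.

T = 238 °C

Required Δd = 160.0 − 159.4 = 0.6 mm
Δd = αd₀ΔT ⇒ ΔT = Δd/(αd₀) = 0.6 / (1.75×10⁻⁵ × 159.4) = 215.09 K
T_min = 23.3 + 215.09 = 238.39 °C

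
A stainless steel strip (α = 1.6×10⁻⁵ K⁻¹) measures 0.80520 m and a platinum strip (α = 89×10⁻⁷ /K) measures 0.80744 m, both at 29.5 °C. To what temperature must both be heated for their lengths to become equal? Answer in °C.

T = 422.7 °C

Equal length when α₁L₁ΔT − α₂L₂ΔT = L₂ − L₁ = 2.24×10⁻³ m
α₁L₁ = 1.28832×10⁻⁵, α₂L₂ = 7.186216×10⁻⁶ → Δ(αL) = 5.696984×10⁻⁶ m/K
ΔT = 2.24×10⁻³ / 5.696984×10⁻⁶ = 393.191 K, so T = 29.5 + 393.191 = 422.691 °C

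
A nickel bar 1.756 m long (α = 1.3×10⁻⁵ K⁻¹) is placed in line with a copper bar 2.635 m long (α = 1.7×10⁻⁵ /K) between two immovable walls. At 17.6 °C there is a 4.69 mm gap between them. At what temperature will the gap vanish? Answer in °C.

Gap closes when ΔL₁ + ΔL₂ = 4.69 mm = 4.69×10⁻³ m
(α₁L₁ + α₂L₂)ΔT = g
α₁L₁ + α₂L₂ = 1.3×10⁻⁵×1.756 + 1.7×10⁻⁵×2.635 = 6.7623×10⁻⁵ m/K
ΔT = 4.69×10⁻³ / 6.7623×10⁻⁵ = 69.355 K
T = 17.6 + 69.355 = 86.955 °C

T = 87.0 °C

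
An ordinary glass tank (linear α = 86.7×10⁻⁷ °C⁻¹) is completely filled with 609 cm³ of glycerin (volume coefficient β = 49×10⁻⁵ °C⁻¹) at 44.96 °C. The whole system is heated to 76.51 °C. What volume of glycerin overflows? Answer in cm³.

The tank also expands: β_container ≈ 3α = 2.601×10⁻⁵ /K
Net overflow = V₀(β_liq − 3α_cont)ΔT
β − 3α = 4.90×10⁻⁴ − 2.601×10⁻⁵ = 4.6399×10⁻⁴ /K; ΔT = 31.55 K
ΔV = 609 × 4.6399×10⁻⁴ × 31.55 = 8.92 cm³

8.92 cm³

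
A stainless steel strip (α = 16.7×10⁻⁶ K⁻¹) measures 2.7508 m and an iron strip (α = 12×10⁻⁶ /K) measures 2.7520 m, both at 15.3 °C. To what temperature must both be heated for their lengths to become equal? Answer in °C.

T = 108.2 °C

L₁(1 + α₁ΔT) = L₂(1 + α₂ΔT) ⇒ ΔT = (L₂ − L₁)/(α₁L₁ − α₂L₂)
L₂ − L₁ = 2.7520 − 2.7508 = 1.20×10⁻³ m
α₁L₁ − α₂L₂ = 16.7×10⁻⁶×2.7508 − 12×10⁻⁶×2.7520 = 1.291436×10⁻⁵ m/K
ΔT = 1.20×10⁻³ / 1.291436×10⁻⁵ = 92.920 K
T = 15.3 + 92.920 = 108.220 °C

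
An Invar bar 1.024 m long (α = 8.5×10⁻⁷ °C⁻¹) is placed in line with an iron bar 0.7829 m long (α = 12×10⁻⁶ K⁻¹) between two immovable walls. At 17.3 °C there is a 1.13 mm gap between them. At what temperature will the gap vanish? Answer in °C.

α₁L₁ = 8.704×10⁻⁷ m/K, α₂L₂ = 9.3948×10⁻⁶ m/K → total 1.02652×10⁻⁵ m/K
ΔT = g/(α₁L₁+α₂L₂) = 1.13×10⁻³ / 1.02652×10⁻⁵ = 110.08 K
T = 17.3 + 110.08 = 127.38 °C

T = 127 °C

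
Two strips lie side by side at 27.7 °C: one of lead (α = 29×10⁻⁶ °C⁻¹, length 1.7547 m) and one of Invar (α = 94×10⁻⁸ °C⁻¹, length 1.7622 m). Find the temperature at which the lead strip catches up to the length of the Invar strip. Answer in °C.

Equal length when α₁L₁ΔT − α₂L₂ΔT = L₂ − L₁ = 7.50×10⁻³ m
α₁L₁ = 5.08863×10⁻⁵, α₂L₂ = 1.656468×10⁻⁶ → Δ(αL) = 4.9229832×10⁻⁵ m/K
ΔT = 7.50×10⁻³ / 4.9229832×10⁻⁵ = 152.347 K, so T = 27.7 + 152.347 = 180.047 °C

T = 180.0 °C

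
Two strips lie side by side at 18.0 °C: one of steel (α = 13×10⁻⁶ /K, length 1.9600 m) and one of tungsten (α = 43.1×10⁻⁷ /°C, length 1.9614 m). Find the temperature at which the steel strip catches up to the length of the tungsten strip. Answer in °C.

Equal length when α₁L₁ΔT − α₂L₂ΔT = L₂ − L₁ = 1.40×10⁻³ m
α₁L₁ = 2.548×10⁻⁵, α₂L₂ = 8.453634×10⁻⁶ → Δ(αL) = 1.7026366×10⁻⁵ m/K
ΔT = 1.40×10⁻³ / 1.7026366×10⁻⁵ = 82.225 K, so T = 18.0 + 82.225 = 100.225 °C

T = 100.2 °C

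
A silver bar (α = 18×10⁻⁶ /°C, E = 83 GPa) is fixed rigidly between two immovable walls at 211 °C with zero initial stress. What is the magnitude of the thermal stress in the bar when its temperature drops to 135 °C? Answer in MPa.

σ = 114 MPa

Fully constrained: the free strain ε = αΔT is blocked, so σ = Eε = EαΔT.
|ΔT| = 76 K
σ = 83.0×10⁹ × 18×10⁻⁶ × 76 = 1.14×10⁸ Pa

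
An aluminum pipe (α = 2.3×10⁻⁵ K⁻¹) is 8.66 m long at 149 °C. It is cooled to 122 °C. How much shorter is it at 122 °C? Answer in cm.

ΔL = 0.538 cm

|ΔT| = |122 − 149| = 27 K
ΔL = αL₀ΔT = (2.3×10⁻⁵)(8.66)(27) = 5.38×10⁻³ m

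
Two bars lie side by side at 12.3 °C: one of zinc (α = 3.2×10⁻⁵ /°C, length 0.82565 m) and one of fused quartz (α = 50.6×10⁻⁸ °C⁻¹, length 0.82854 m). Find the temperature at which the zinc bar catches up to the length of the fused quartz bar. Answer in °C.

L₁(1 + α₁ΔT) = L₂(1 + α₂ΔT) ⇒ ΔT = (L₂ − L₁)/(α₁L₁ − α₂L₂)
L₂ − L₁ = 0.82854 − 0.82565 = 2.89×10⁻³ m
α₁L₁ − α₂L₂ = 3.2×10⁻⁵×0.82565 − 50.6×10⁻⁸×0.82854 = 2.600155876×10⁻⁵ m/K
ΔT = 2.89×10⁻³ / 2.600155876×10⁻⁵ = 111.147 K
T = 12.3 + 111.147 = 123.447 °C

T = 123.4 °C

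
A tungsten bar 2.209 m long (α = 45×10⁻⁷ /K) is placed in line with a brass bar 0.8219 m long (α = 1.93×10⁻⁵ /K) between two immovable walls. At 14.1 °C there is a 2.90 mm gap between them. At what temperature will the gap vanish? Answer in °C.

α₁L₁ = 9.9405×10⁻⁶ m/K, α₂L₂ = 1.586267×10⁻⁵ m/K → total 2.580317×10⁻⁵ m/K
ΔT = g/(α₁L₁+α₂L₂) = 2.90×10⁻³ / 2.580317×10⁻⁵ = 112.39 K
T = 14.1 + 112.39 = 126.49 °C

T = 126 °C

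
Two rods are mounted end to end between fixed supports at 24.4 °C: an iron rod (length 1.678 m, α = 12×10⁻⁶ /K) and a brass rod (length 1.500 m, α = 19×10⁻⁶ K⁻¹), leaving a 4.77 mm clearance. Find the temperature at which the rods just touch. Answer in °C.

α₁L₁ = 2.0136×10⁻⁵ m/K, α₂L₂ = 2.850×10⁻⁵ m/K → total 4.8636×10⁻⁵ m/K
ΔT = g/(α₁L₁+α₂L₂) = 4.77×10⁻³ / 4.8636×10⁻⁵ = 98.08 K
T = 24.4 + 98.08 = 122.48 °C

T = 122 °C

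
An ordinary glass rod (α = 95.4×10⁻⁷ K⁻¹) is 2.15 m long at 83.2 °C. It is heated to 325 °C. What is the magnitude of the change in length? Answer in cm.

ΔL = 0.496 cm

|ΔT| = |325 − 83.2| = 241.8 K
ΔL = αL₀ΔT = (95.4×10⁻⁷)(2.15)(241.8) = 4.96×10⁻³ m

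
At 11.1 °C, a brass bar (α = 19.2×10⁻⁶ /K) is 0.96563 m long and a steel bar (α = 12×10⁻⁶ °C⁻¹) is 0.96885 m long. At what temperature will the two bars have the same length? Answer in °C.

T = 476.8 °C

Equal length when α₁L₁ΔT − α₂L₂ΔT = L₂ − L₁ = 3.22×10⁻³ m
α₁L₁ = 1.8540096×10⁻⁵, α₂L₂ = 1.16262×10⁻⁵ → Δ(αL) = 6.913896×10⁻⁶ m/K
ΔT = 3.22×10⁻³ / 6.913896×10⁻⁶ = 465.729 K, so T = 11.1 + 465.729 = 476.829 °C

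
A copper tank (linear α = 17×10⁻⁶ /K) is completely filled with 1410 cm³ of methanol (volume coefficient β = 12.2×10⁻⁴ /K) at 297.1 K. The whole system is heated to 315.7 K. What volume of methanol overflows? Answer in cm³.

30.7 cm³

The tank also expands: β_container ≈ 3α = 5.1×10⁻⁵ /K
Net overflow = V₀(β_liq − 3α_cont)ΔT
β − 3α = 1.22×10⁻³ − 5.1×10⁻⁵ = 1.169×10⁻³ /K; ΔT = 18.6 K
ΔV = 1410 × 1.169×10⁻³ × 18.6 = 30.7 cm³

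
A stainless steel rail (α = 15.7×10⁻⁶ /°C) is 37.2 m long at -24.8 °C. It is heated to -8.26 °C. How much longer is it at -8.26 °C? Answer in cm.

|ΔT| = |-8.26 − (-24.8)| = 16.54 K
ΔL = αL₀ΔT = (15.7×10⁻⁶)(37.2)(16.54) = 9.66×10⁻³ m

ΔL = 0.966 cm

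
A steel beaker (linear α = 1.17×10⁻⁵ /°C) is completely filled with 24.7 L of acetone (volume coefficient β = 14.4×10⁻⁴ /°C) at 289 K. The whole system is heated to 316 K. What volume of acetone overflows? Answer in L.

0.937 L

The beaker also expands: β_container ≈ 3α = 3.51×10⁻⁵ /K
Net overflow = V₀(β_liq − 3α_cont)ΔT
β − 3α = 1.44×10⁻³ − 3.51×10⁻⁵ = 1.4049×10⁻³ /K; ΔT = 27 K
ΔV = 24.7 × 1.4049×10⁻³ × 27 = 0.937 L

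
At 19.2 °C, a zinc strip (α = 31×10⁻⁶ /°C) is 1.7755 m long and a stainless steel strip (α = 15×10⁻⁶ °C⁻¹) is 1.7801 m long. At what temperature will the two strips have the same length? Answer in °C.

T = 181.5 °C

Equal length when α₁L₁ΔT − α₂L₂ΔT = L₂ − L₁ = 4.60×10⁻³ m
α₁L₁ = 5.50405×10⁻⁵, α₂L₂ = 2.67015×10⁻⁵ → Δ(αL) = 2.8339×10⁻⁵ m/K
ΔT = 4.60×10⁻³ / 2.8339×10⁻⁵ = 162.320 K, so T = 19.2 + 162.320 = 181.520 °C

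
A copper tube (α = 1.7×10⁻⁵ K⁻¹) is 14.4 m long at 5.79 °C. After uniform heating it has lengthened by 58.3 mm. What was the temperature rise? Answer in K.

ΔL = αL₀ΔT ⇒ ΔT = ΔL / (αL₀)
ΔT = 58.3×10⁻³ m / (1.7×10⁻⁵ × 14.4 m) = 238.15 K

ΔT = 238 K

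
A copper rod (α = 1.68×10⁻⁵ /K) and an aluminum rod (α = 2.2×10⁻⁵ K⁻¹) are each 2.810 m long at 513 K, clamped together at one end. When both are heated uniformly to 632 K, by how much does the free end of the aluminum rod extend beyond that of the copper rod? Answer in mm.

ΔT = 119 K
copper: ΔL = 1.68×10⁻⁵ × 2.810 m × 119 = 5.6178×10⁻³ m = 5.6178 mm
aluminum: ΔL = 2.2×10⁻⁵ × 2.810 m × 119 = 7.3566×10⁻³ m = 7.3566 mm
difference = 7.3566 − 5.6178 = 1.7388 mm

1.74 mm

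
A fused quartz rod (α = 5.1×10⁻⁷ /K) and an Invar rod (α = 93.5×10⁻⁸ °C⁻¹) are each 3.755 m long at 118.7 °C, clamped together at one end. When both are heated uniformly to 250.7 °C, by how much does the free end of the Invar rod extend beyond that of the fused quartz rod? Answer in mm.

ΔT = 132.0 K
fused quartz: ΔL = 5.1×10⁻⁷ × 3.755 m × 132.0 = 2.5279×10⁻⁴ m = 0.25279 mm
Invar: ΔL = 93.5×10⁻⁸ × 3.755 m × 132.0 = 4.6344×10⁻⁴ m = 0.46344 mm
difference = 0.46344 − 0.25279 = 0.21065 mm

0.211 mm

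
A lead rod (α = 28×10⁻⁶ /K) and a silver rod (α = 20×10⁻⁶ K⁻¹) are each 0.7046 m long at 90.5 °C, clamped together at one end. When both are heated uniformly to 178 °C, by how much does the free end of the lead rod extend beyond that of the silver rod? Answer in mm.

ΔT = 87.5 K
lead: ΔL = 28×10⁻⁶ × 0.7046 m × 87.5 = 1.7263×10⁻³ m = 1.7263 mm
silver: ΔL = 20×10⁻⁶ × 0.7046 m × 87.5 = 1.2330×10⁻³ m = 1.2330 mm
difference = 1.7263 − 1.2330 = 0.4933 mm

0.493 mm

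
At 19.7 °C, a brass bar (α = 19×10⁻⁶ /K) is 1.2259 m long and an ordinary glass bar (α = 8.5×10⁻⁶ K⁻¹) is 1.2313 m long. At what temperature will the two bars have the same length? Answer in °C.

Equal length when α₁L₁ΔT − α₂L₂ΔT = L₂ − L₁ = 5.40×10⁻³ m
α₁L₁ = 2.32921×10⁻⁵, α₂L₂ = 1.046605×10⁻⁵ → Δ(αL) = 1.282605×10⁻⁵ m/K
ΔT = 5.40×10⁻³ / 1.282605×10⁻⁵ = 421.018 K, so T = 19.7 + 421.018 = 440.718 °C

T = 440.7 °C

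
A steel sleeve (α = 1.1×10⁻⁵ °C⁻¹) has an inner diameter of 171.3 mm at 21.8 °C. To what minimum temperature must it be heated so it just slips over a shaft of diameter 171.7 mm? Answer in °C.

Required Δd = 171.7 − 171.3 = 0.4 mm
Δd = αd₀ΔT ⇒ ΔT = Δd/(αd₀) = 0.4 / (1.1×10⁻⁵ × 171.3) = 212.28 K
T_min = 21.8 + 212.28 = 234.08 °C

T = 234 °C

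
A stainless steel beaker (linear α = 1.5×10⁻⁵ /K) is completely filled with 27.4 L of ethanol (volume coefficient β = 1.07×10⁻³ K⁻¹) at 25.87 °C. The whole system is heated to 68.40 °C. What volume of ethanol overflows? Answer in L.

1.19 L

The beaker also expands: β_container ≈ 3α = 4.5×10⁻⁵ /K
Net overflow = V₀(β_liq − 3α_cont)ΔT
β − 3α = 1.07×10⁻³ − 4.5×10⁻⁵ = 1.025×10⁻³ /K; ΔT = 42.53 K
ΔV = 27.4 × 1.025×10⁻³ × 42.53 = 1.19 L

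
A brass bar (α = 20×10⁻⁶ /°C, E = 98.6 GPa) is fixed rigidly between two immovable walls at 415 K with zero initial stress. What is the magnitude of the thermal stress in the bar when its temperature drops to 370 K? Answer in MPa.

σ = 88.7 MPa

Fully constrained: the free strain ε = αΔT is blocked, so σ = Eε = EαΔT.
|ΔT| = 45 K
σ = 98.6×10⁹ × 20×10⁻⁶ × 45 = 8.87×10⁷ Pa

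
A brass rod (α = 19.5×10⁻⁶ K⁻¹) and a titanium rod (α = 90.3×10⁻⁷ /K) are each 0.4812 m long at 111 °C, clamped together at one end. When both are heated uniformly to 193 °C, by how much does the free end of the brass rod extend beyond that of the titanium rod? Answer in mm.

0.413 mm

ΔT = 82 K
brass: ΔL = 19.5×10⁻⁶ × 0.4812 m × 82 = 7.6944×10⁻⁴ m = 0.76944 mm
titanium: ΔL = 90.3×10⁻⁷ × 0.4812 m × 82 = 3.5631×10⁻⁴ m = 0.35631 mm
difference = 0.76944 − 0.35631 = 0.41313 mm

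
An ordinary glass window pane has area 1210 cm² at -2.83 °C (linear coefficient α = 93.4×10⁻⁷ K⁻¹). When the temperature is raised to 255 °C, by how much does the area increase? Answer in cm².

ΔA = 5.83 cm²

Area coefficient ≈ 2α; |ΔT| = 257.83 K
ΔA = 2αA₀ΔT = 2(93.4×10⁻⁷)(1210)(257.83) = 5.83 cm²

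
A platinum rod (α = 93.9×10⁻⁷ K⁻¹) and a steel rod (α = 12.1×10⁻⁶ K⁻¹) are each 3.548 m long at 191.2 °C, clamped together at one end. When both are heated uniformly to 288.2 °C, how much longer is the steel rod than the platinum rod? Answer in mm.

ΔT = 97.0 K
platinum: ΔL = 93.9×10⁻⁷ × 3.548 m × 97.0 = 3.2316×10⁻³ m = 3.2316 mm
steel: ΔL = 12.1×10⁻⁶ × 3.548 m × 97.0 = 4.1643×10⁻³ m = 4.1643 mm
difference = 4.1643 − 3.2316 = 0.9327 mm

0.933 mm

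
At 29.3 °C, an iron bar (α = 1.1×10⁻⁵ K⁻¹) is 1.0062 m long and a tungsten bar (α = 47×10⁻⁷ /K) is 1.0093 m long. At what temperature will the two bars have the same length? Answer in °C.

T = 519.5 °C

L₁(1 + α₁ΔT) = L₂(1 + α₂ΔT) ⇒ ΔT = (L₂ − L₁)/(α₁L₁ − α₂L₂)
L₂ − L₁ = 1.0093 − 1.0062 = 3.10×10⁻³ m
α₁L₁ − α₂L₂ = 1.1×10⁻⁵×1.0062 − 47×10⁻⁷×1.0093 = 6.32449×10⁻⁶ m/K
ΔT = 3.10×10⁻³ / 6.32449×10⁻⁶ = 490.158 K
T = 29.3 + 490.158 = 519.458 °C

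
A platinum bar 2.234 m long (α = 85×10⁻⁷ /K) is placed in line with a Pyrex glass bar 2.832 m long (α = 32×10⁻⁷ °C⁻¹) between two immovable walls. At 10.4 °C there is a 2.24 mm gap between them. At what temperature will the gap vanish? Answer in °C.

Gap closes when ΔL₁ + ΔL₂ = 2.24 mm = 2.24×10⁻³ m
(α₁L₁ + α₂L₂)ΔT = g
α₁L₁ + α₂L₂ = 85×10⁻⁷×2.234 + 32×10⁻⁷×2.832 = 2.80514×10⁻⁵ m/K
ΔT = 2.24×10⁻³ / 2.80514×10⁻⁵ = 79.853 K
T = 10.4 + 79.853 = 90.253 °C

T = 90.3 °C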